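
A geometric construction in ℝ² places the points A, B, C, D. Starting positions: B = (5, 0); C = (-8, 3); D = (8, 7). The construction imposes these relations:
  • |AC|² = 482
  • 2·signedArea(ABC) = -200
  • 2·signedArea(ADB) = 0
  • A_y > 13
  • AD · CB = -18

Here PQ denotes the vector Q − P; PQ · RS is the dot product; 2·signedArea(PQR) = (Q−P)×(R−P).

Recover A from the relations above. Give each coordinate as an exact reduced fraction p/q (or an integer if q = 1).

A = (11, 14)

1. A_x = 11  [2·signedArea(ADB) = 0 ∩ 2·signedArea(ABC) = -200]
2. A_y = 14  [2·signedArea(ADB) = 0 ∩ 2·signedArea(ABC) = -200]
   → A = (11, 14)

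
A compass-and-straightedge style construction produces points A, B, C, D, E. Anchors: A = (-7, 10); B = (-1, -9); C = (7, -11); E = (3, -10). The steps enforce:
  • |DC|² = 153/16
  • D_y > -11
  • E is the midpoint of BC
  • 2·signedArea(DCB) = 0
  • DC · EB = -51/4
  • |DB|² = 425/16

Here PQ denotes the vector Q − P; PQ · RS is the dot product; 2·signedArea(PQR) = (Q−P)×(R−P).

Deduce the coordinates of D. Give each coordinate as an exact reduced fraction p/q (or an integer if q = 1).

1. D_x = 4  [2·signedArea(DCB) = 0 ∩ DC · EB = -51/4]
2. D_y = -41/4  [2·signedArea(DCB) = 0 ∩ DC · EB = -51/4]
   → D = (4, -41/4)

D = (4, -41/4)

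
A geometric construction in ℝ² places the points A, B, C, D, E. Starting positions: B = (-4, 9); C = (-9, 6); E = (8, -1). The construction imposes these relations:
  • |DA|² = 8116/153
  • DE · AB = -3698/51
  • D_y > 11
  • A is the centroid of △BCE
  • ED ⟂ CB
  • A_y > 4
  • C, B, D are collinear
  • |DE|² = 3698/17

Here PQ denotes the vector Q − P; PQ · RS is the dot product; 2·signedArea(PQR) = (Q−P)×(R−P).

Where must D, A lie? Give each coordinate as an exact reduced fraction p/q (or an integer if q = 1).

A = (-5/3, 14/3)
D = (7/17, 198/17)

1. D_x = 7/17  [C, B, D are collinear ∩ ED ⟂ CB]
2. D_y = 198/17  [C, B, D are collinear ∩ ED ⟂ CB]
   → D = (7/17, 198/17)
3. A_x = -5/3  [A is the centroid of △BCE]
4. A_y = 14/3  [A is the centroid of △BCE]
   → A = (-5/3, 14/3)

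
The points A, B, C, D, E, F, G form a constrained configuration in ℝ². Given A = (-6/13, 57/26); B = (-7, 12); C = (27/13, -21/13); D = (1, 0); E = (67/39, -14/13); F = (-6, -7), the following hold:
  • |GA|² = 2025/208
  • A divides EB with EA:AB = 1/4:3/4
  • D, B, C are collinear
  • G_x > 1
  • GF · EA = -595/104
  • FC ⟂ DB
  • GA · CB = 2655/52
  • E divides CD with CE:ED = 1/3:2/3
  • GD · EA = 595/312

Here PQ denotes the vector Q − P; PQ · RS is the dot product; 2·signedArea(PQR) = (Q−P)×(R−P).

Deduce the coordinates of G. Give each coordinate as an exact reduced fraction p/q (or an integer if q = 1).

G = (33/26, -21/52)

1. G_x = 33/26  [line 85/39·x + -85/26·y + -425/104 = 0 ∩ |GA|² = 2025/208]
2. G_y = -21/52  [line 85/39·x + -85/26·y + -425/104 = 0 ∩ |GA|² = 2025/208]
   → G = (33/26, -21/52)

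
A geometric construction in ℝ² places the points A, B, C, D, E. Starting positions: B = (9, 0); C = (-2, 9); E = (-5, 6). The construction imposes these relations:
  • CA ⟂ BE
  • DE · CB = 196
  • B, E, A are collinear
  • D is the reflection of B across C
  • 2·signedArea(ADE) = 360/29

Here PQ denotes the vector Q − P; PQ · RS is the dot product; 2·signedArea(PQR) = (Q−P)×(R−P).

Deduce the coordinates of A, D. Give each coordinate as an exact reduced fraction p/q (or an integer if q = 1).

1. A_x = -103/29  [B, E, A are collinear ∩ CA ⟂ BE]
2. A_y = 156/29  [B, E, A are collinear ∩ CA ⟂ BE]
   → A = (-103/29, 156/29)
3. D_x = -13  [D is the reflection of B across C]
4. D_y = 18  [D is the reflection of B across C]
   → D = (-13, 18)

A = (-103/29, 156/29)
D = (-13, 18)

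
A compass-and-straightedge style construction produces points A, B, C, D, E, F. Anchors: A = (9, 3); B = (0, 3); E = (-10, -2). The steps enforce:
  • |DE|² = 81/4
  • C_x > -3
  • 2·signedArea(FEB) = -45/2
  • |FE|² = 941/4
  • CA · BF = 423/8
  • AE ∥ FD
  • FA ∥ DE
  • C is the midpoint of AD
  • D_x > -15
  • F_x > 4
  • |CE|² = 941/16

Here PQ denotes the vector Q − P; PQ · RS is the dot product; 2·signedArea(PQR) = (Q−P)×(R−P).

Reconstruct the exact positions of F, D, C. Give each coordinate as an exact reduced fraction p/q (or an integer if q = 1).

C = (-11/4, 1/2)
D = (-29/2, -2)
F = (9/2, 3)

1. F_x = 9/2  [line -5·x + 10·y + -15/2 = 0 ∩ |FE|² = 941/4]
2. F_y = 3  [line -5·x + 10·y + -15/2 = 0 ∩ |FE|² = 941/4]
   → F = (9/2, 3)
3. D_x = -29/2  [FA ∥ DE ∩ AE ∥ FD]
4. D_y = -2  [FA ∥ DE ∩ AE ∥ FD]
   → D = (-29/2, -2)
5. C_x = -11/4  [C is the midpoint of AD]
6. C_y = 1/2  [C is the midpoint of AD]
   → C = (-11/4, 1/2)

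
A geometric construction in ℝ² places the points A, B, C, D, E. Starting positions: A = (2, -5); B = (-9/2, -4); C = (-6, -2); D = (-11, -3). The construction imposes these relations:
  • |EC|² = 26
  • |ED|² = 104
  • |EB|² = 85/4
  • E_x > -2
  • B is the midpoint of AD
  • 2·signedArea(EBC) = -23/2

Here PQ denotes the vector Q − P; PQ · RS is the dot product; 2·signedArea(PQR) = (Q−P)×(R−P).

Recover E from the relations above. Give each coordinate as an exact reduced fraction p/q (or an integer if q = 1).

1. E_x = -1  [line -2·x + -3/2·y + -7/2 = 0 ∩ |ED|² = 104]
2. E_y = -1  [line -2·x + -3/2·y + -7/2 = 0 ∩ |ED|² = 104]
   → E = (-1, -1)

E = (-1, -1)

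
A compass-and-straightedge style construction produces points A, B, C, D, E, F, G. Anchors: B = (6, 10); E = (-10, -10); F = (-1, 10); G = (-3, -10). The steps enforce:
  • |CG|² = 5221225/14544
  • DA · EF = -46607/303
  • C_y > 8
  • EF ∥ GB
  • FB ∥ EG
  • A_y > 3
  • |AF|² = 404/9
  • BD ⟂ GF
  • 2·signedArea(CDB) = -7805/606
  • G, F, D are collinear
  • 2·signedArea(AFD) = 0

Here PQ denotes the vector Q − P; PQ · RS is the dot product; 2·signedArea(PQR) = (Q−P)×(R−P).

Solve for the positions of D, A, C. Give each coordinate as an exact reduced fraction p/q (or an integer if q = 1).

1. D_x = -94/101  [G, F, D are collinear ∩ BD ⟂ GF]
2. D_y = 1080/101  [G, F, D are collinear ∩ BD ⟂ GF]
   → D = (-94/101, 1080/101)
3. A_x = -5/3  [2·signedArea(AFD) = 0 ∩ DA · EF = -46607/303]
4. A_y = 10/3  [2·signedArea(AFD) = 0 ∩ DA · EF = -46607/303]
   → A = (-5/3, 10/3)
5. C_x = -1351/1212  [line 70/101·x + 700/101·y + -36715/606 = 0 ∩ |CG|² = 5221225/14544]
6. C_y = 5365/606  [line 70/101·x + 700/101·y + -36715/606 = 0 ∩ |CG|² = 5221225/14544]
   → C = (-1351/1212, 5365/606)

A = (-5/3, 10/3)
C = (-1351/1212, 5365/606)
D = (-94/101, 1080/101)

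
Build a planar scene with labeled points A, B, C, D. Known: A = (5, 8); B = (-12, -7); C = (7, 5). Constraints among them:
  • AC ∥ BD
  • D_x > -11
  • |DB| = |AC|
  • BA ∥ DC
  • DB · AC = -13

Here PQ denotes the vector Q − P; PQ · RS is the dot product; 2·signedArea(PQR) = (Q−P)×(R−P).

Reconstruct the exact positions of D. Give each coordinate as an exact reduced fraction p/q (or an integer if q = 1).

1. D_x = -10  [BA ∥ DC ∩ AC ∥ BD]
2. D_y = -10  [BA ∥ DC ∩ AC ∥ BD]
   → D = (-10, -10)

D = (-10, -10)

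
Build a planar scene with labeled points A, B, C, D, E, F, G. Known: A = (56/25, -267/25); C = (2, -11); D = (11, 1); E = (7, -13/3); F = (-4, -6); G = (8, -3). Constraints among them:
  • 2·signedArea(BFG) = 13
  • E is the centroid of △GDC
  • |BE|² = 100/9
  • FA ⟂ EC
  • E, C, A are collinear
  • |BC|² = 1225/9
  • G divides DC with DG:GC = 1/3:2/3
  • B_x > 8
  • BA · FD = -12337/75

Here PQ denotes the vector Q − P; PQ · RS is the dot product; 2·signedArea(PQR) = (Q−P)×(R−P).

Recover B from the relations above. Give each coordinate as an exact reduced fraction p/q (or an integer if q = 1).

B = (9, -5/3)

1. B_x = 9  [BA · FD = -12337/75 ∩ 2·signedArea(BFG) = 13]
2. B_y = -5/3  [BA · FD = -12337/75 ∩ 2·signedArea(BFG) = 13]
   → B = (9, -5/3)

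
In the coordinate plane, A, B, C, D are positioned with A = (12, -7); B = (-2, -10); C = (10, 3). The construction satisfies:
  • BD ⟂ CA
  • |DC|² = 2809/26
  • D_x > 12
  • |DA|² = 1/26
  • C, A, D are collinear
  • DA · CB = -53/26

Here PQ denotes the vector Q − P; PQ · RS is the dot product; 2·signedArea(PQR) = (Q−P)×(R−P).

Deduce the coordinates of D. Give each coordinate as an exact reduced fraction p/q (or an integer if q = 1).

1. D_x = 313/26  [C, A, D are collinear ∩ BD ⟂ CA]
2. D_y = -187/26  [C, A, D are collinear ∩ BD ⟂ CA]
   → D = (313/26, -187/26)

D = (313/26, -187/26)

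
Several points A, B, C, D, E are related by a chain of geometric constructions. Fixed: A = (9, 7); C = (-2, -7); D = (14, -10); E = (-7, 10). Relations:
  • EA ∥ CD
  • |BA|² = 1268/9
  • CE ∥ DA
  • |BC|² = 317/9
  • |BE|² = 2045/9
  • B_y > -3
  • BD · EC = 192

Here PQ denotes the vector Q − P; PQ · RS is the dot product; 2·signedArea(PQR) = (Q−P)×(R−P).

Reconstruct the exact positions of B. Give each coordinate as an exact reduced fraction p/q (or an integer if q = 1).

B = (5/3, -7/3)

1. B_x = 5/3  [line -5·x + 17·y + 48 = 0 ∩ |BC|² = 317/9]
2. B_y = -7/3  [line -5·x + 17·y + 48 = 0 ∩ |BC|² = 317/9]
   → B = (5/3, -7/3)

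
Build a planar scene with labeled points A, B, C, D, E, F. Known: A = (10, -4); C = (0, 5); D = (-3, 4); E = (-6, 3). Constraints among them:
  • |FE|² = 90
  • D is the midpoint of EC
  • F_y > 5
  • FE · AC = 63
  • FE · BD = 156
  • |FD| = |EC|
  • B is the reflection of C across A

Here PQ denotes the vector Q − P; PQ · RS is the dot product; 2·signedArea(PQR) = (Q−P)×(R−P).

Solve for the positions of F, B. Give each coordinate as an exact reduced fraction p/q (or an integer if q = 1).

B = (20, -13)
F = (3, 6)

1. F_x = 3  [line 10·x + -9·y + 24 = 0 ∩ |FE|² = 90]
2. F_y = 6  [line 10·x + -9·y + 24 = 0 ∩ |FE|² = 90]
   → F = (3, 6)
3. B_x = 20  [B is the reflection of C across A]
4. B_y = -13  [B is the reflection of C across A]
   → B = (20, -13)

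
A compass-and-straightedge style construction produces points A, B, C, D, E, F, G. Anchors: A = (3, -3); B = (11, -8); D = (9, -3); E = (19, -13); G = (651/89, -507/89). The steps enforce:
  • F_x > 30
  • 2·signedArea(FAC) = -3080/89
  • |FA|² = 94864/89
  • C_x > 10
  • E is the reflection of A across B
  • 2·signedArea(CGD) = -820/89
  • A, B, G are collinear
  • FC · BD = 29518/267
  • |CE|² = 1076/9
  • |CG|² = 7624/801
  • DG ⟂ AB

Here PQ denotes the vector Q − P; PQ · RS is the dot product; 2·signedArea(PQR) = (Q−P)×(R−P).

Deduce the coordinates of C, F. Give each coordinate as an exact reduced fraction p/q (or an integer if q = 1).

C = (31/3, -19/3)
F = (2731/89, -1807/89)

1. C_x = 31/3  [line -240/89·x + 150/89·y + 3430/89 = 0 ∩ |CE|² = 1076/9]
2. C_y = -19/3  [line -240/89·x + 150/89·y + 3430/89 = 0 ∩ |CE|² = 1076/9]
   → C = (31/3, -19/3)
3. F_x = 2731/89  [FC · BD = 29518/267 ∩ 2·signedArea(FAC) = -3080/89]
4. F_y = -1807/89  [FC · BD = 29518/267 ∩ 2·signedArea(FAC) = -3080/89]
   → F = (2731/89, -1807/89)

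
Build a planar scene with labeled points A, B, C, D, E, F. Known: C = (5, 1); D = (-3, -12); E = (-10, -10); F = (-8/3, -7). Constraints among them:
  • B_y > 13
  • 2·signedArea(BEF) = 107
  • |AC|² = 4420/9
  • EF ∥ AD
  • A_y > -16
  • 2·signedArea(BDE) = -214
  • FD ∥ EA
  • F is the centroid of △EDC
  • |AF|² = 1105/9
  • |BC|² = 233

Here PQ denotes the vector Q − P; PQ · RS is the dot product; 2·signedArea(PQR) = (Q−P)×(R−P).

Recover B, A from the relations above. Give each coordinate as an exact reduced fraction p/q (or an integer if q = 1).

A = (-31/3, -15)
B = (13, 14)

1. B_x = 13  [2·signedArea(BEF) = 107 ∩ 2·signedArea(BDE) = -214]
2. B_y = 14  [2·signedArea(BEF) = 107 ∩ 2·signedArea(BDE) = -214]
   → B = (13, 14)
3. A_x = -31/3  [EF ∥ AD ∩ FD ∥ EA]
4. A_y = -15  [EF ∥ AD ∩ FD ∥ EA]
   → A = (-31/3, -15)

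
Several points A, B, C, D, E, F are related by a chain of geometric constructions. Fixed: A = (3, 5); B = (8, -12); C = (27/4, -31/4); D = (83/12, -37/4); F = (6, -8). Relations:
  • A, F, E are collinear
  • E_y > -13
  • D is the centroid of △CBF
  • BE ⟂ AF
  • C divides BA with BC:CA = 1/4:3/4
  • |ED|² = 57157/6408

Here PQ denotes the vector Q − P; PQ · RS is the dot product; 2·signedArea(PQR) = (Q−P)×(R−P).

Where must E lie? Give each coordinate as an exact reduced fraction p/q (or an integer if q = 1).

1. E_x = 621/89  [A, F, E are collinear ∩ BE ⟂ AF]
2. E_y = -1089/89  [A, F, E are collinear ∩ BE ⟂ AF]
   → E = (621/89, -1089/89)

E = (621/89, -1089/89)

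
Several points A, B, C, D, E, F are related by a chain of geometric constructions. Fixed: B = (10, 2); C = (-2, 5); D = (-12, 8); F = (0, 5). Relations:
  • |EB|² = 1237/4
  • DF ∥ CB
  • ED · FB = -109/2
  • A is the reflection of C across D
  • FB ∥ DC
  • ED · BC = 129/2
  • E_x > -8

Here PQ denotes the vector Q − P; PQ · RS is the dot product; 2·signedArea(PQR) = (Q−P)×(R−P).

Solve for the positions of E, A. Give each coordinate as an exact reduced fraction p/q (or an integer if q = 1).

1. E_x = -7  [ED · FB = -109/2 ∩ ED · BC = 129/2]
2. E_y = 13/2  [ED · FB = -109/2 ∩ ED · BC = 129/2]
   → E = (-7, 13/2)
3. A_x = -22  [A is the reflection of C across D]
4. A_y = 11  [A is the reflection of C across D]
   → A = (-22, 11)

A = (-22, 11)
E = (-7, 13/2)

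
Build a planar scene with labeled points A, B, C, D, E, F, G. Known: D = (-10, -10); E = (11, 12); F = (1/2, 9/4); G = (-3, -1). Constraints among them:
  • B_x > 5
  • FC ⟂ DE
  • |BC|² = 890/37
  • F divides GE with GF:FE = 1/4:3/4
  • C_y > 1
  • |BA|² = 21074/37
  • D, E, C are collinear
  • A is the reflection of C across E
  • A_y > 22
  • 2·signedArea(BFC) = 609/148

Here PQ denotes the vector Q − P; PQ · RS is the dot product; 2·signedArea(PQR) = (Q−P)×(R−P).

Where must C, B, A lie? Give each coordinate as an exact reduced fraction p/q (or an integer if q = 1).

A = (3862/185, 4134/185)
B = (971/185, 797/185)
C = (208/185, 306/185)

1. C_x = 208/185  [D, E, C are collinear ∩ FC ⟂ DE]
2. C_y = 306/185  [D, E, C are collinear ∩ FC ⟂ DE]
   → C = (208/185, 306/185)
3. B_x = 971/185  [line 441/740·x + 231/370·y + -861/148 = 0 ∩ |BC|² = 890/37]
4. B_y = 797/185  [line 441/740·x + 231/370·y + -861/148 = 0 ∩ |BC|² = 890/37]
   → B = (971/185, 797/185)
5. A_x = 3862/185  [A is the reflection of C across E]
6. A_y = 4134/185  [A is the reflection of C across E]
   → A = (3862/185, 4134/185)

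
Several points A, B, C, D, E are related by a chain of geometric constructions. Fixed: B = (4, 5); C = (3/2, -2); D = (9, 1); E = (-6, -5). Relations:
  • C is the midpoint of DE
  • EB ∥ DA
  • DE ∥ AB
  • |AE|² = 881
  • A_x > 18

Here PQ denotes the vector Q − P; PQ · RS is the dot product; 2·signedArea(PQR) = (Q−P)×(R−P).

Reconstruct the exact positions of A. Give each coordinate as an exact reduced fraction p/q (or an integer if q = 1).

1. A_x = 19  [DE ∥ AB ∩ EB ∥ DA]
2. A_y = 11  [DE ∥ AB ∩ EB ∥ DA]
   → A = (19, 11)

A = (19, 11)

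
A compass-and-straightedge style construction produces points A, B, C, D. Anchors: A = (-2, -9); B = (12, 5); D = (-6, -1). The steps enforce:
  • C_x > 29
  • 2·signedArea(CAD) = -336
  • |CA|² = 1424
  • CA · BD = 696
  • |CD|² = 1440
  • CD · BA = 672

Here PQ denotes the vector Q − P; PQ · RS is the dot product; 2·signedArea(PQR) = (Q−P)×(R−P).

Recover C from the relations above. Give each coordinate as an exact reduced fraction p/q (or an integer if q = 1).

1. C_x = 30  [CA · BD = 696 ∩ CD · BA = 672]
2. C_y = 11  [CA · BD = 696 ∩ CD · BA = 672]
   → C = (30, 11)

C = (30, 11)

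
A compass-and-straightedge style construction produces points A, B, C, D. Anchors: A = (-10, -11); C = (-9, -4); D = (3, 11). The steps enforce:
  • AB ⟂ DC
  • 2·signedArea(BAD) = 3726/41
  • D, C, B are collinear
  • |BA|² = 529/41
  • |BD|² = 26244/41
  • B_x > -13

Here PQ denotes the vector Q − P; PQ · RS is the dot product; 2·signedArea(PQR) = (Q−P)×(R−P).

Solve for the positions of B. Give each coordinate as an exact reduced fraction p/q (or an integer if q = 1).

B = (-525/41, -359/41)

1. B_x = -525/41  [D, C, B are collinear ∩ AB ⟂ DC]
2. B_y = -359/41  [D, C, B are collinear ∩ AB ⟂ DC]
   → B = (-525/41, -359/41)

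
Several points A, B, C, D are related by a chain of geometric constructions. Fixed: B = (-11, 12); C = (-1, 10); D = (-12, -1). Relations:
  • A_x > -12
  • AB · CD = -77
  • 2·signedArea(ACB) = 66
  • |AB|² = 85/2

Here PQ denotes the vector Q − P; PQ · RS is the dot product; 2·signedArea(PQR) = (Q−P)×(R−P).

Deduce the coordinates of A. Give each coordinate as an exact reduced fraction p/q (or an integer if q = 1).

A = (-23/2, 11/2)

1. A_x = -23/2  [AB · CD = -77 ∩ 2·signedArea(ACB) = 66]
2. A_y = 11/2  [AB · CD = -77 ∩ 2·signedArea(ACB) = 66]
   → A = (-23/2, 11/2)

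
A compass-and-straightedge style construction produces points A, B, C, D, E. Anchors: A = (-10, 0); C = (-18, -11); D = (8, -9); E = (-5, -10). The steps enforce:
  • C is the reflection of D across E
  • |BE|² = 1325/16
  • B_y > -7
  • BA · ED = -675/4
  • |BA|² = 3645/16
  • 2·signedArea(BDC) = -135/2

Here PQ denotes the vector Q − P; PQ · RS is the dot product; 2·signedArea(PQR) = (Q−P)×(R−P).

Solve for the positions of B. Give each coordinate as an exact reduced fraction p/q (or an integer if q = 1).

1. B_x = 7/2  [2·signedArea(BDC) = -135/2 ∩ BA · ED = -675/4]
2. B_y = -27/4  [2·signedArea(BDC) = -135/2 ∩ BA · ED = -675/4]
   → B = (7/2, -27/4)

B = (7/2, -27/4)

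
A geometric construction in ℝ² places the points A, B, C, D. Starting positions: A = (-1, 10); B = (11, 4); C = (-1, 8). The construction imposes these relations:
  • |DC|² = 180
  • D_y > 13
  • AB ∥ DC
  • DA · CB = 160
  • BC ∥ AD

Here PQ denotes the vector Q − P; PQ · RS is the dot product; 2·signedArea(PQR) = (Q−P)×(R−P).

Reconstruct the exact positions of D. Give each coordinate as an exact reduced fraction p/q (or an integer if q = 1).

1. D_x = -13  [AB ∥ DC ∩ BC ∥ AD]
2. D_y = 14  [AB ∥ DC ∩ BC ∥ AD]
   → D = (-13, 14)

D = (-13, 14)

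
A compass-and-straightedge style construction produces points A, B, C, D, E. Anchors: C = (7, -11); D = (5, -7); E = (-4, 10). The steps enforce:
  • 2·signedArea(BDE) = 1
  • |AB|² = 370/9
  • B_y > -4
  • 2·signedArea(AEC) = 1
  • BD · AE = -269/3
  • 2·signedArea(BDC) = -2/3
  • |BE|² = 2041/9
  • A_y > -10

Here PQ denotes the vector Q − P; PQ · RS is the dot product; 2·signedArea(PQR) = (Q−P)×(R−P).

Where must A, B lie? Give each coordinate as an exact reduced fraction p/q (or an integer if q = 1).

1. B_x = 3  [2·signedArea(BDE) = 1 ∩ 2·signedArea(BDC) = -2/3]
2. B_y = -10/3  [2·signedArea(BDE) = 1 ∩ 2·signedArea(BDC) = -2/3]
   → B = (3, -10/3)
3. A_x = 6  [2·signedArea(AEC) = 1 ∩ BD · AE = -269/3]
4. A_y = -9  [2·signedArea(AEC) = 1 ∩ BD · AE = -269/3]
   → A = (6, -9)

A = (6, -9)
B = (3, -10/3)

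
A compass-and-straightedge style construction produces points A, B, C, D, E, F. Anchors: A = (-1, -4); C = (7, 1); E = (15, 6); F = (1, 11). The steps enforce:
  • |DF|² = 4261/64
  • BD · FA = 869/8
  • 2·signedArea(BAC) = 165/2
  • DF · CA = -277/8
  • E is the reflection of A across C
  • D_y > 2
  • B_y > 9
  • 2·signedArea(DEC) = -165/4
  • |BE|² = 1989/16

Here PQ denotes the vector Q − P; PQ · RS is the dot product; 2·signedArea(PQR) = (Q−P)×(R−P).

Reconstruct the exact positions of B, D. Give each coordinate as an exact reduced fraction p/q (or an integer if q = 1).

B = (9/2, 39/4)
D = (7/4, 23/8)

1. D_x = 7/4  [2·signedArea(DEC) = -165/4 ∩ DF · CA = -277/8]
2. D_y = 23/8  [2·signedArea(DEC) = -165/4 ∩ DF · CA = -277/8]
   → D = (7/4, 23/8)
3. B_x = 9/2  [BD · FA = 869/8 ∩ 2·signedArea(BAC) = 165/2]
4. B_y = 39/4  [BD · FA = 869/8 ∩ 2·signedArea(BAC) = 165/2]
   → B = (9/2, 39/4)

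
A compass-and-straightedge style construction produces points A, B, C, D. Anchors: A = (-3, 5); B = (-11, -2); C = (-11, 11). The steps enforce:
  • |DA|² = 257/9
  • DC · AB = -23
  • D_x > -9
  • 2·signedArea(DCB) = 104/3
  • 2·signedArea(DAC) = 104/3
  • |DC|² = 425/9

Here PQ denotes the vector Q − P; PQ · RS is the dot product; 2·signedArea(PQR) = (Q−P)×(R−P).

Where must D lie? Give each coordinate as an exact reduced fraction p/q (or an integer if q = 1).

1. D_x = -25/3  [2·signedArea(DAC) = 104/3 ∩ 2·signedArea(DCB) = 104/3]
2. D_y = 14/3  [2·signedArea(DAC) = 104/3 ∩ 2·signedArea(DCB) = 104/3]
   → D = (-25/3, 14/3)

D = (-25/3, 14/3)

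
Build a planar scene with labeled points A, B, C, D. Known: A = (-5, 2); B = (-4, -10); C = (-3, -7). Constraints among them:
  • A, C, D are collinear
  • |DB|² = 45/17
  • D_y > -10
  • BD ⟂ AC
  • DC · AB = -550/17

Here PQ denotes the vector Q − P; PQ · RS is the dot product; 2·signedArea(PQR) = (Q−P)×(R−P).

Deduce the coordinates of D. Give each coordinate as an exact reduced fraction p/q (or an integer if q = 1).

D = (-41/17, -164/17)

1. D_x = -41/17  [A, C, D are collinear ∩ BD ⟂ AC]
2. D_y = -164/17  [A, C, D are collinear ∩ BD ⟂ AC]
   → D = (-41/17, -164/17)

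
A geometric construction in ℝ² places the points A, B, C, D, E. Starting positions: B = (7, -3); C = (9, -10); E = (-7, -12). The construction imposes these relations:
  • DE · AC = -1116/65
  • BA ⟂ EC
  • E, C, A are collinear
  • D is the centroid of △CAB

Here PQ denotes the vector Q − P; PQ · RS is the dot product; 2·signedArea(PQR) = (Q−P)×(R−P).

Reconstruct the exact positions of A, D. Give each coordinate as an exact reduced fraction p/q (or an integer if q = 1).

1. A_x = 513/65  [E, C, A are collinear ∩ BA ⟂ EC]
2. A_y = -659/65  [E, C, A are collinear ∩ BA ⟂ EC]
   → A = (513/65, -659/65)
3. D_x = 1553/195  [D is the centroid of △CAB]
4. D_y = -1504/195  [D is the centroid of △CAB]
   → D = (1553/195, -1504/195)

A = (513/65, -659/65)
D = (1553/195, -1504/195)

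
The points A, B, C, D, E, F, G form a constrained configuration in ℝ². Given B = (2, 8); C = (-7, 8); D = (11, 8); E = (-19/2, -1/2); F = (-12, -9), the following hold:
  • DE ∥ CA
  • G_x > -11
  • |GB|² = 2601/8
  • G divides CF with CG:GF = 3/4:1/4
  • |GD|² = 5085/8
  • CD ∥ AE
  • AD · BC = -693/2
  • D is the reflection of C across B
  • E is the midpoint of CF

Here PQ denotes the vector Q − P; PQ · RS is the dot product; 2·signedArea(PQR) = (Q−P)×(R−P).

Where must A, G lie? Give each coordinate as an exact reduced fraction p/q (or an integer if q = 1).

A = (-55/2, -1/2)
G = (-43/4, -19/4)

1. A_x = -55/2  [CD ∥ AE ∩ DE ∥ CA]
2. A_y = -1/2  [CD ∥ AE ∩ DE ∥ CA]
   → A = (-55/2, -1/2)
3. G_x = -43/4  [G divides CF with CG:GF = 3/4:1/4]
4. G_y = -19/4  [G divides CF with CG:GF = 3/4:1/4]
   → G = (-43/4, -19/4)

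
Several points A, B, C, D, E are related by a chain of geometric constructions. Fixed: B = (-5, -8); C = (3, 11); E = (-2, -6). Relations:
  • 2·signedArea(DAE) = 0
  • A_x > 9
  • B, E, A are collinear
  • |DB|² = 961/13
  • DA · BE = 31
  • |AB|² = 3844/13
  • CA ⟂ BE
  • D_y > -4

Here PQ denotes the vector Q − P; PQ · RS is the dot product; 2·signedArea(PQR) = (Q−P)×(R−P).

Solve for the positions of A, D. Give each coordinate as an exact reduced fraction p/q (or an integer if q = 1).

1. A_x = 121/13  [B, E, A are collinear ∩ CA ⟂ BE]
2. A_y = 20/13  [B, E, A are collinear ∩ CA ⟂ BE]
   → A = (121/13, 20/13)
3. D_x = 28/13  [2·signedArea(DAE) = 0 ∩ DA · BE = 31]
4. D_y = -42/13  [2·signedArea(DAE) = 0 ∩ DA · BE = 31]
   → D = (28/13, -42/13)

A = (121/13, 20/13)
D = (28/13, -42/13)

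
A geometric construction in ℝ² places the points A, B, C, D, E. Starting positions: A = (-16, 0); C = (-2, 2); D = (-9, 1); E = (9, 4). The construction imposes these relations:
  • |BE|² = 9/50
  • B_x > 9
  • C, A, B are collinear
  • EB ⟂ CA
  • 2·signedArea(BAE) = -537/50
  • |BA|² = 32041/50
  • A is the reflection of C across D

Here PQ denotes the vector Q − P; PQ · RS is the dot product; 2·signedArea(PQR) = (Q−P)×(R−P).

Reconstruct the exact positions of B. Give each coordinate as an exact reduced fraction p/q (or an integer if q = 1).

B = (453/50, 179/50)

1. B_x = 453/50  [C, A, B are collinear ∩ EB ⟂ CA]
2. B_y = 179/50  [C, A, B are collinear ∩ EB ⟂ CA]
   → B = (453/50, 179/50)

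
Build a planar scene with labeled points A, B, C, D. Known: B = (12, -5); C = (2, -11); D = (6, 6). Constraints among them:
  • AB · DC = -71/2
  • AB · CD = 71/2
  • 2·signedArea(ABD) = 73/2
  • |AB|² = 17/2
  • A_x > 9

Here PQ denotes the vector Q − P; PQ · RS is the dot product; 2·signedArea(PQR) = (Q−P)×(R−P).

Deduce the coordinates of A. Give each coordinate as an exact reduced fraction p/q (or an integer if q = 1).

1. A_x = 19/2  [AB · DC = -71/2 ∩ 2·signedArea(ABD) = 73/2]
2. A_y = -13/2  [AB · DC = -71/2 ∩ 2·signedArea(ABD) = 73/2]
   → A = (19/2, -13/2)

A = (19/2, -13/2)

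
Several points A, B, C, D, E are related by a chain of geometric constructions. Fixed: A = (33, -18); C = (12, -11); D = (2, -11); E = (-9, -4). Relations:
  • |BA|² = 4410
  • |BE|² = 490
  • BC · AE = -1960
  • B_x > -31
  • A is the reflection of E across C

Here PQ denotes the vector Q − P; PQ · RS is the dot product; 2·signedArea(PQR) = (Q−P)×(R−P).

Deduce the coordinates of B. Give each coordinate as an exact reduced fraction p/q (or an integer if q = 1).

B = (-30, 3)

1. B_x = -30  [line 42·x + -14·y + 1302 = 0 ∩ |BE|² = 490]
2. B_y = 3  [line 42·x + -14·y + 1302 = 0 ∩ |BE|² = 490]
   → B = (-30, 3)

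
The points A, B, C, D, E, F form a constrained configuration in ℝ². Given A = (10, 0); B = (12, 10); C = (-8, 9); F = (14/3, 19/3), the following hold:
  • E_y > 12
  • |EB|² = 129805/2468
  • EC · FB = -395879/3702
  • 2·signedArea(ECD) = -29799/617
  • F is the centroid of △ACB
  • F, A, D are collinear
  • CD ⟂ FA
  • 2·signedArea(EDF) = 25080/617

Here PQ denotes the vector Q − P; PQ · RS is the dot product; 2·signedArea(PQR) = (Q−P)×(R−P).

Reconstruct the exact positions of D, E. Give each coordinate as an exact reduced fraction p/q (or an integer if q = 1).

1. D_x = -1174/617  [F, A, D are collinear ∩ CD ⟂ FA]
2. D_y = 8721/617  [F, A, D are collinear ∩ CD ⟂ FA]
   → D = (-1174/617, 8721/617)
3. E_x = 3115/617  [2·signedArea(EDF) = 25080/617 ∩ 2·signedArea(ECD) = -29799/617]
4. E_y = 14891/1234  [2·signedArea(EDF) = 25080/617 ∩ 2·signedArea(ECD) = -29799/617]
   → E = (3115/617, 14891/1234)

D = (-1174/617, 8721/617)
E = (3115/617, 14891/1234)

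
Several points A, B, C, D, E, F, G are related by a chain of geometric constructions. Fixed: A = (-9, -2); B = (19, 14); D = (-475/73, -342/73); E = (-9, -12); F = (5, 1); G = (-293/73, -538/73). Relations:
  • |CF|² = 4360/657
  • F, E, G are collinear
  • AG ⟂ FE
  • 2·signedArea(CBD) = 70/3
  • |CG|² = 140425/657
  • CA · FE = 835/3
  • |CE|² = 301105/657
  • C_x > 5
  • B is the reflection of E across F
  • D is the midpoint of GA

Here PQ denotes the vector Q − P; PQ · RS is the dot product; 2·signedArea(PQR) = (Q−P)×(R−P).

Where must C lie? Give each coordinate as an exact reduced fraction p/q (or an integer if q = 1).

1. C_x = 1277/219  [CA · FE = 835/3 ∩ 2·signedArea(CBD) = 70/3]
2. C_y = 251/73  [CA · FE = 835/3 ∩ 2·signedArea(CBD) = 70/3]
   → C = (1277/219, 251/73)

C = (1277/219, 251/73)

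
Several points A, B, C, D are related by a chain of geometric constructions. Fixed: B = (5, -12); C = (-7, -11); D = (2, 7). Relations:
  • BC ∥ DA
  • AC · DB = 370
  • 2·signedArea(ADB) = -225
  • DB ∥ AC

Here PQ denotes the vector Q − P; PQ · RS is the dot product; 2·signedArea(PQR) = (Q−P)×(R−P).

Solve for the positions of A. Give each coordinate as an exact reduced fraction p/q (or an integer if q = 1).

1. A_x = -10  [DB ∥ AC ∩ BC ∥ DA]
2. A_y = 8  [DB ∥ AC ∩ BC ∥ DA]
   → A = (-10, 8)

A = (-10, 8)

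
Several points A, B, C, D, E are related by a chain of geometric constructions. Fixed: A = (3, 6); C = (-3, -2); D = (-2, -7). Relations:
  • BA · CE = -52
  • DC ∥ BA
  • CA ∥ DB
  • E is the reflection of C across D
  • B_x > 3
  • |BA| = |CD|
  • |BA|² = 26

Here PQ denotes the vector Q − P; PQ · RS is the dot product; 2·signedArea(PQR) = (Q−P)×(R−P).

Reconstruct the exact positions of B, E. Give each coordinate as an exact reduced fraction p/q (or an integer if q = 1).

B = (4, 1)
E = (-1, -12)

1. B_x = 4  [DC ∥ BA ∩ CA ∥ DB]
2. B_y = 1  [DC ∥ BA ∩ CA ∥ DB]
   → B = (4, 1)
3. E_x = -1  [E is the reflection of C across D]
4. E_y = -12  [E is the reflection of C across D]
   → E = (-1, -12)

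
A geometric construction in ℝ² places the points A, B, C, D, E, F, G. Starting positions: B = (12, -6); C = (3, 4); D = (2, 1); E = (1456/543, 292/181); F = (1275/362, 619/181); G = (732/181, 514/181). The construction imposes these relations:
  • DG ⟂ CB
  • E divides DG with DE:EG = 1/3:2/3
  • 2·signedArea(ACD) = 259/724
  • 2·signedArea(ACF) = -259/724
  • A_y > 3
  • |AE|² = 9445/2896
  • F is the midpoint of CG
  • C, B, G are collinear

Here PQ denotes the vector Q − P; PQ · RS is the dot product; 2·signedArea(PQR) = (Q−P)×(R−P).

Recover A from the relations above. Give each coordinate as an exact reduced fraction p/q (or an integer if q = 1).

1. A_x = 6343/2172  [2·signedArea(ACF) = -259/724 ∩ 2·signedArea(ACD) = 259/724]
2. A_y = 616/181  [2·signedArea(ACF) = -259/724 ∩ 2·signedArea(ACD) = 259/724]
   → A = (6343/2172, 616/181)

A = (6343/2172, 616/181)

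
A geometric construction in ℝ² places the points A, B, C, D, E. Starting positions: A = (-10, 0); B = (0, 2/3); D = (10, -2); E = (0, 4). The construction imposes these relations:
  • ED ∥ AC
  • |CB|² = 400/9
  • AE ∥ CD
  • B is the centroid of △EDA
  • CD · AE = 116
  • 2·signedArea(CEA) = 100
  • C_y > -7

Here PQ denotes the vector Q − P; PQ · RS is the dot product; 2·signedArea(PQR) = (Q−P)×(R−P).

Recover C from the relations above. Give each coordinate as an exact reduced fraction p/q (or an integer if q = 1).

C = (0, -6)

1. C_x = 0  [AE ∥ CD ∩ ED ∥ AC]
2. C_y = -6  [AE ∥ CD ∩ ED ∥ AC]
   → C = (0, -6)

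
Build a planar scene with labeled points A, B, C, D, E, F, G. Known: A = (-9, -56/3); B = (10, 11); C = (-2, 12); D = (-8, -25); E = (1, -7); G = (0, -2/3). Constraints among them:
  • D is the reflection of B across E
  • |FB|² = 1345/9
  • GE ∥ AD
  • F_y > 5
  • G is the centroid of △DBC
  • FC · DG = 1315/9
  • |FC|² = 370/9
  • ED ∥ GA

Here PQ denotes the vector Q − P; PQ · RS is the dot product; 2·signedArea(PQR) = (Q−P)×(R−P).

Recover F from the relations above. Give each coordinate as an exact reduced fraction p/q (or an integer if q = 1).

1. F_x = -1  [line -8·x + -73/3·y + 1169/9 = 0 ∩ |FB|² = 1345/9]
2. F_y = 17/3  [line -8·x + -73/3·y + 1169/9 = 0 ∩ |FB|² = 1345/9]
   → F = (-1, 17/3)

F = (-1, 17/3)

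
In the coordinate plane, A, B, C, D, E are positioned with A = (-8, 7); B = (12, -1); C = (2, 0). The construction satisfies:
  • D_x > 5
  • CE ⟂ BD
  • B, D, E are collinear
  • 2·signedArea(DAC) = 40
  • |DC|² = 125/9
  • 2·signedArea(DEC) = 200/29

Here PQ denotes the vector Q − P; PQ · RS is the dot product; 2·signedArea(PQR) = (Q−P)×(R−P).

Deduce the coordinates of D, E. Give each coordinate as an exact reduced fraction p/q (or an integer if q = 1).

1. D_x = 16/3  [line 7·x + 10·y + -54 = 0 ∩ |DC|² = 125/9]
2. D_y = 5/3  [line 7·x + 10·y + -54 = 0 ∩ |DC|² = 125/9]
   → D = (16/3, 5/3)
3. E_x = 88/29  [2·signedArea(DEC) = 200/29 ∩ B, D, E are collinear]
4. E_y = 75/29  [2·signedArea(DEC) = 200/29 ∩ B, D, E are collinear]
   → E = (88/29, 75/29)

D = (16/3, 5/3)
E = (88/29, 75/29)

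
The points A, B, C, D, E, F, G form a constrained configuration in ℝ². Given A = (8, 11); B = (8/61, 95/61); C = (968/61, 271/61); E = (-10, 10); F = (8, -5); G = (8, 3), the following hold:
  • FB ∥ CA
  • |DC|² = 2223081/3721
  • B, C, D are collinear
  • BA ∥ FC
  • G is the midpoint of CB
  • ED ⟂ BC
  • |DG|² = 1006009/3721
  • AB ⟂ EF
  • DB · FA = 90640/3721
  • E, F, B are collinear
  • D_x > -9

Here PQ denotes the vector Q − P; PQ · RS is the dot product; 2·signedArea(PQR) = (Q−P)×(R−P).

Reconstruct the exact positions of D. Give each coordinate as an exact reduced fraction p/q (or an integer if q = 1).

D = (-30412/3721, 130/3721)

1. D_x = -30412/3721  [B, C, D are collinear ∩ ED ⟂ BC]
2. D_y = 130/3721  [B, C, D are collinear ∩ ED ⟂ BC]
   → D = (-30412/3721, 130/3721)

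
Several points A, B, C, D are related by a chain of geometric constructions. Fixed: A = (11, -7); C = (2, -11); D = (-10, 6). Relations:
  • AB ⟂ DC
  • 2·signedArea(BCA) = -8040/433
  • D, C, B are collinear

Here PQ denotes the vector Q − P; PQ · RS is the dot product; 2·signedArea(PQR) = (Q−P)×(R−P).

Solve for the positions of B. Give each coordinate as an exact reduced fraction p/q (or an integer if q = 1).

B = (1346/433, -5443/433)

1. B_x = 1346/433  [D, C, B are collinear ∩ AB ⟂ DC]
2. B_y = -5443/433  [D, C, B are collinear ∩ AB ⟂ DC]
   → B = (1346/433, -5443/433)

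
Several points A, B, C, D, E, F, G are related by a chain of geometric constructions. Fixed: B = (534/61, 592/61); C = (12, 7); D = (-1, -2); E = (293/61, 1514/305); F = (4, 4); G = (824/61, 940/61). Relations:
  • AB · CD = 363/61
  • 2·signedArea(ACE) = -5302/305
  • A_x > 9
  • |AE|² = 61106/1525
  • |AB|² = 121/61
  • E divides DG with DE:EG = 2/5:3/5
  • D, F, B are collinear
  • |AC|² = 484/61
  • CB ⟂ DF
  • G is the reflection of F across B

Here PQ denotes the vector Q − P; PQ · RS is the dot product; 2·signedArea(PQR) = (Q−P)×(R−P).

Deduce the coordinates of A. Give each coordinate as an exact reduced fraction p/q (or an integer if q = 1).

A = (600/61, 537/61)

1. A_x = 600/61  [AB · CD = 363/61 ∩ 2·signedArea(ACE) = -5302/305]
2. A_y = 537/61  [AB · CD = 363/61 ∩ 2·signedArea(ACE) = -5302/305]
   → A = (600/61, 537/61)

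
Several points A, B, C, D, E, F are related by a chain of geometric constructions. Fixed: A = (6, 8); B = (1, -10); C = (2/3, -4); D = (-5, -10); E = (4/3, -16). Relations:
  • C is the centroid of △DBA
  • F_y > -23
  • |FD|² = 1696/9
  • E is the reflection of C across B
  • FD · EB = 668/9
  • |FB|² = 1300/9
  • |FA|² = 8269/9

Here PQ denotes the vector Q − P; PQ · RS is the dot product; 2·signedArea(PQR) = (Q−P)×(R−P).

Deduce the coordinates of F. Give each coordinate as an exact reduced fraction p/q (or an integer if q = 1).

1. F_x = 5/3  [line 1/3·x + -6·y + -1193/9 = 0 ∩ |FB|² = 1300/9]
2. F_y = -22  [line 1/3·x + -6·y + -1193/9 = 0 ∩ |FB|² = 1300/9]
   → F = (5/3, -22)

F = (5/3, -22)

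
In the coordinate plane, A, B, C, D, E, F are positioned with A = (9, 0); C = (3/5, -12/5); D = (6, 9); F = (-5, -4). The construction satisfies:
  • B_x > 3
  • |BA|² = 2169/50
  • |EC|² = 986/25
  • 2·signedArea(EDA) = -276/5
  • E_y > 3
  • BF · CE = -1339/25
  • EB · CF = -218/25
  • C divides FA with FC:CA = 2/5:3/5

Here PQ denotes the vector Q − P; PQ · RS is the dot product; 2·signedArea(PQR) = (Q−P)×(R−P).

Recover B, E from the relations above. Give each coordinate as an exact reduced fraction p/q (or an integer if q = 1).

1. E_x = 8/5  [line 9·x + 3·y + -129/5 = 0 ∩ |EC|² = 986/25]
2. E_y = 19/5  [line 9·x + 3·y + -129/5 = 0 ∩ |EC|² = 986/25]
   → E = (8/5, 19/5)
3. B_x = 33/10  [BF · CE = -1339/25 ∩ EB · CF = -218/25]
4. B_y = 33/10  [BF · CE = -1339/25 ∩ EB · CF = -218/25]
   → B = (33/10, 33/10)

B = (33/10, 33/10)
E = (8/5, 19/5)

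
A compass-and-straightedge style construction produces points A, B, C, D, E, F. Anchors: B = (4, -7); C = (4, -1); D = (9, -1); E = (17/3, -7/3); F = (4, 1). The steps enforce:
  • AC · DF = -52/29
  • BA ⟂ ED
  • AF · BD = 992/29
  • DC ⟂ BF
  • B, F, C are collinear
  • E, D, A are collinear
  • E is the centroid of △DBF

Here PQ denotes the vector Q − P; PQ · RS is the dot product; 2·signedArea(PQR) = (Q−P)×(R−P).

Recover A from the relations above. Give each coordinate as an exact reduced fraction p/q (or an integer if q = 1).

1. A_x = 76/29  [E, D, A are collinear ∩ BA ⟂ ED]
2. A_y = -103/29  [E, D, A are collinear ∩ BA ⟂ ED]
   → A = (76/29, -103/29)

A = (76/29, -103/29)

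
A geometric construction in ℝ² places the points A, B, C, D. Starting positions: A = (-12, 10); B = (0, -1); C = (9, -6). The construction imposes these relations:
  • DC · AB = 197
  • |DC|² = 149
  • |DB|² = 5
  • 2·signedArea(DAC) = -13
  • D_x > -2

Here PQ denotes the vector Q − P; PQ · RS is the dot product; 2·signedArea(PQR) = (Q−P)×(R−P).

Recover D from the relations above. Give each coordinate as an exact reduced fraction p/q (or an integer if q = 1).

D = (-1, 1)

1. D_x = -1  [2·signedArea(DAC) = -13 ∩ DC · AB = 197]
2. D_y = 1  [2·signedArea(DAC) = -13 ∩ DC · AB = 197]
   → D = (-1, 1)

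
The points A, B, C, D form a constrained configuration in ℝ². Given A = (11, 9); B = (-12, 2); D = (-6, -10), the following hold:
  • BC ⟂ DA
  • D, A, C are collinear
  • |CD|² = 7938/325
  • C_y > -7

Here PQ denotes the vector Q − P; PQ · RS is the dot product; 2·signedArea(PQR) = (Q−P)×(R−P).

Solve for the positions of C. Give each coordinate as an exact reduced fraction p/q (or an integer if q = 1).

C = (-879/325, -2053/325)

1. C_x = -879/325  [D, A, C are collinear ∩ BC ⟂ DA]
2. C_y = -2053/325  [D, A, C are collinear ∩ BC ⟂ DA]
   → C = (-879/325, -2053/325)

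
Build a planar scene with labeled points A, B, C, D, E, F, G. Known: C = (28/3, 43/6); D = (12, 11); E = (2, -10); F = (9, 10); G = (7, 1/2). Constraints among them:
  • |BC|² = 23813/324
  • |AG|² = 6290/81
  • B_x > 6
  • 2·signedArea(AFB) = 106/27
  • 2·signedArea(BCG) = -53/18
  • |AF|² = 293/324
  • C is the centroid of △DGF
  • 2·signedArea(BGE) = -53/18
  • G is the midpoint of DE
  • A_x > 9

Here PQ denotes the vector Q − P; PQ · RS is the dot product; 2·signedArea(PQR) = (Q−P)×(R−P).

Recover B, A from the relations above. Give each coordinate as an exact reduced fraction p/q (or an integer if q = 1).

A = (82/9, 163/18)
B = (55/9, -7/9)

1. B_x = 55/9  [2·signedArea(BGE) = -53/18 ∩ 2·signedArea(BCG) = -53/18]
2. B_y = -7/9  [2·signedArea(BGE) = -53/18 ∩ 2·signedArea(BCG) = -53/18]
   → B = (55/9, -7/9)
3. A_x = 82/9  [line 97/9·x + -26/9·y + -1945/27 = 0 ∩ |AG|² = 6290/81]
4. A_y = 163/18  [line 97/9·x + -26/9·y + -1945/27 = 0 ∩ |AG|² = 6290/81]
   → A = (82/9, 163/18)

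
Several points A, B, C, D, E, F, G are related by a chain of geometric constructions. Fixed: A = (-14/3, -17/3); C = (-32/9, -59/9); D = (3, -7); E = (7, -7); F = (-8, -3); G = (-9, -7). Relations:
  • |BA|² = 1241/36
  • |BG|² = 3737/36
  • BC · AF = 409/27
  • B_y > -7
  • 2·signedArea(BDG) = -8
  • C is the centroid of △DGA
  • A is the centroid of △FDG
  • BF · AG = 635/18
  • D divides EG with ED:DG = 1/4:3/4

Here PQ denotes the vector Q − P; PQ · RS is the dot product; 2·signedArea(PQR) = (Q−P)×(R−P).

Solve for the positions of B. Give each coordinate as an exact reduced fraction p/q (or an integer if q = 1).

B = (7/6, -19/3)

1. B_x = 7/6  [BF · AG = 635/18 ∩ BC · AF = 409/27]
2. B_y = -19/3  [BF · AG = 635/18 ∩ BC · AF = 409/27]
   → B = (7/6, -19/3)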